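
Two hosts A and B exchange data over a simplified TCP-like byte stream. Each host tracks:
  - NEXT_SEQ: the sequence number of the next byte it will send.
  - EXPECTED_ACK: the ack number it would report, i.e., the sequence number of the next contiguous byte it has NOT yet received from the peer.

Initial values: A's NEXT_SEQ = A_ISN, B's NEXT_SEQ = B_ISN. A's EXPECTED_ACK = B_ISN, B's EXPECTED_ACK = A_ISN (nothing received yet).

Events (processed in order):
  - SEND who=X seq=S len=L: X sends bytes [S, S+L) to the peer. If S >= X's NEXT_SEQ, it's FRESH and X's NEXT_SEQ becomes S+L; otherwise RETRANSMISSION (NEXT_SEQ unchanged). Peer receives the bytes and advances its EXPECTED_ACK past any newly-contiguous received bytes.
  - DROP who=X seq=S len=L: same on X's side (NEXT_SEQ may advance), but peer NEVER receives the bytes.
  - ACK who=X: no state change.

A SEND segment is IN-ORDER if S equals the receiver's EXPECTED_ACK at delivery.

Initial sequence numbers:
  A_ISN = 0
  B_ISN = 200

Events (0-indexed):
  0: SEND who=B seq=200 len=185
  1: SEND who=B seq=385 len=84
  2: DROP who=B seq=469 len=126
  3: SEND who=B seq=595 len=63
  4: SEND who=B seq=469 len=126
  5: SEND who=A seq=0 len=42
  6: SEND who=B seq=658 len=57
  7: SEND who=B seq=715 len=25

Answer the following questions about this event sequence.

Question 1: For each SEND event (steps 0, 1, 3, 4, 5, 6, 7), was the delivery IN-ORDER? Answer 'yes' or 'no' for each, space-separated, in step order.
Step 0: SEND seq=200 -> in-order
Step 1: SEND seq=385 -> in-order
Step 3: SEND seq=595 -> out-of-order
Step 4: SEND seq=469 -> in-order
Step 5: SEND seq=0 -> in-order
Step 6: SEND seq=658 -> in-order
Step 7: SEND seq=715 -> in-order

Answer: yes yes no yes yes yes yes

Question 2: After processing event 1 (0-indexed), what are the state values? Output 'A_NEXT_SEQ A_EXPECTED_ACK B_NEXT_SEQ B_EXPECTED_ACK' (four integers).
After event 0: A_seq=0 A_ack=385 B_seq=385 B_ack=0
After event 1: A_seq=0 A_ack=469 B_seq=469 B_ack=0

0 469 469 0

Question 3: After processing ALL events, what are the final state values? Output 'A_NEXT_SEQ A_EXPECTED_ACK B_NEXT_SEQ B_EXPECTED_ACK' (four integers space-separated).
After event 0: A_seq=0 A_ack=385 B_seq=385 B_ack=0
After event 1: A_seq=0 A_ack=469 B_seq=469 B_ack=0
After event 2: A_seq=0 A_ack=469 B_seq=595 B_ack=0
After event 3: A_seq=0 A_ack=469 B_seq=658 B_ack=0
After event 4: A_seq=0 A_ack=658 B_seq=658 B_ack=0
After event 5: A_seq=42 A_ack=658 B_seq=658 B_ack=42
After event 6: A_seq=42 A_ack=715 B_seq=715 B_ack=42
After event 7: A_seq=42 A_ack=740 B_seq=740 B_ack=42

Answer: 42 740 740 42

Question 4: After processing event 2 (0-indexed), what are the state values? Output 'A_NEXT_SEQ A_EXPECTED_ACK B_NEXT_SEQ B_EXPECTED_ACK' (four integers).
After event 0: A_seq=0 A_ack=385 B_seq=385 B_ack=0
After event 1: A_seq=0 A_ack=469 B_seq=469 B_ack=0
After event 2: A_seq=0 A_ack=469 B_seq=595 B_ack=0

0 469 595 0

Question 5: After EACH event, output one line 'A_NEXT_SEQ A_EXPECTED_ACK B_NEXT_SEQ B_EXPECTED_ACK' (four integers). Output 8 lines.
0 385 385 0
0 469 469 0
0 469 595 0
0 469 658 0
0 658 658 0
42 658 658 42
42 715 715 42
42 740 740 42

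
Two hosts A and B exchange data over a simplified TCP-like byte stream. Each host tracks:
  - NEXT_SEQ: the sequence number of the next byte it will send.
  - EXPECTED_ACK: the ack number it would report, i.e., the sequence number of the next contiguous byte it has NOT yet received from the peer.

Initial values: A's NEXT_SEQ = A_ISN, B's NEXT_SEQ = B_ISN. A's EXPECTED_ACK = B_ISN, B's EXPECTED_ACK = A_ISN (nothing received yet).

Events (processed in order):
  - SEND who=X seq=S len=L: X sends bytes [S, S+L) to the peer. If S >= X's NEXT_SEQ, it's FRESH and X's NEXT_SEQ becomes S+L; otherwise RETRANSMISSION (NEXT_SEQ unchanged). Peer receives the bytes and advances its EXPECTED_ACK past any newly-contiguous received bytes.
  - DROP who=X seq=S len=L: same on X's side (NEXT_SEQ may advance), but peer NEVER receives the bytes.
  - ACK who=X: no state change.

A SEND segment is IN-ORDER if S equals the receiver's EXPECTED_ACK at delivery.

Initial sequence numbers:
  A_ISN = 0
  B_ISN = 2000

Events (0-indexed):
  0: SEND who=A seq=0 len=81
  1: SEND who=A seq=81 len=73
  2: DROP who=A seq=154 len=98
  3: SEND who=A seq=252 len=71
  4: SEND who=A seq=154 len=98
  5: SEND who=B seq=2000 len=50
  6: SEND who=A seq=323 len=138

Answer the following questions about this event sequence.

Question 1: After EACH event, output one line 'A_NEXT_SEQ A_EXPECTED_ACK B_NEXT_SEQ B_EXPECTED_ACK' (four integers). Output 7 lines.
81 2000 2000 81
154 2000 2000 154
252 2000 2000 154
323 2000 2000 154
323 2000 2000 323
323 2050 2050 323
461 2050 2050 461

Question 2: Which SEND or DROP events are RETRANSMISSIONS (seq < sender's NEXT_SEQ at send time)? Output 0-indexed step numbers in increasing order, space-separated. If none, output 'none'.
Answer: 4

Derivation:
Step 0: SEND seq=0 -> fresh
Step 1: SEND seq=81 -> fresh
Step 2: DROP seq=154 -> fresh
Step 3: SEND seq=252 -> fresh
Step 4: SEND seq=154 -> retransmit
Step 5: SEND seq=2000 -> fresh
Step 6: SEND seq=323 -> fresh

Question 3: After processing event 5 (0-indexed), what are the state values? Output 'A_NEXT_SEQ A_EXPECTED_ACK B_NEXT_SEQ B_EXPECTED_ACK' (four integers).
After event 0: A_seq=81 A_ack=2000 B_seq=2000 B_ack=81
After event 1: A_seq=154 A_ack=2000 B_seq=2000 B_ack=154
After event 2: A_seq=252 A_ack=2000 B_seq=2000 B_ack=154
After event 3: A_seq=323 A_ack=2000 B_seq=2000 B_ack=154
After event 4: A_seq=323 A_ack=2000 B_seq=2000 B_ack=323
After event 5: A_seq=323 A_ack=2050 B_seq=2050 B_ack=323

323 2050 2050 323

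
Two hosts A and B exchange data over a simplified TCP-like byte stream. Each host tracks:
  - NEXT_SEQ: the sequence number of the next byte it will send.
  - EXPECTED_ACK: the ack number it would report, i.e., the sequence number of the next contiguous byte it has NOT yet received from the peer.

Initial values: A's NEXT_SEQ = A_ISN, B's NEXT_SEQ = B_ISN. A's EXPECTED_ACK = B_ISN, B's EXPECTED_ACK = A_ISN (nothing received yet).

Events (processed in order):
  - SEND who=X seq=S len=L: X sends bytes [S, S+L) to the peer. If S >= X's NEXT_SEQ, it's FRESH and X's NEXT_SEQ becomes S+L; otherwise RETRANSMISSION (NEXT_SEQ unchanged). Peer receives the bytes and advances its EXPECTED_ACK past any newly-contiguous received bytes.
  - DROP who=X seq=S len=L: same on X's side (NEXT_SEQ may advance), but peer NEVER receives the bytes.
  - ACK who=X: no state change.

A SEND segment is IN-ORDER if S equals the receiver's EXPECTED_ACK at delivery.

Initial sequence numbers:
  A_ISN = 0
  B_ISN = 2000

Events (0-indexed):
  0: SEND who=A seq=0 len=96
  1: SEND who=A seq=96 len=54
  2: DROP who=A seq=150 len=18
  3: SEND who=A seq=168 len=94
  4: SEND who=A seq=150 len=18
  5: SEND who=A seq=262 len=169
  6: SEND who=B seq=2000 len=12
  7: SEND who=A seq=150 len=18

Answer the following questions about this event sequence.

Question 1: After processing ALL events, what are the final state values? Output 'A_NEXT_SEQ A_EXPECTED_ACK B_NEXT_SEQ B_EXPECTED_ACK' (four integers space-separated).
Answer: 431 2012 2012 431

Derivation:
After event 0: A_seq=96 A_ack=2000 B_seq=2000 B_ack=96
After event 1: A_seq=150 A_ack=2000 B_seq=2000 B_ack=150
After event 2: A_seq=168 A_ack=2000 B_seq=2000 B_ack=150
After event 3: A_seq=262 A_ack=2000 B_seq=2000 B_ack=150
After event 4: A_seq=262 A_ack=2000 B_seq=2000 B_ack=262
After event 5: A_seq=431 A_ack=2000 B_seq=2000 B_ack=431
After event 6: A_seq=431 A_ack=2012 B_seq=2012 B_ack=431
After event 7: A_seq=431 A_ack=2012 B_seq=2012 B_ack=431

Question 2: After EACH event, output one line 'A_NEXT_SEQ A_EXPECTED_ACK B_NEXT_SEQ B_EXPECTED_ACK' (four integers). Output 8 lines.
96 2000 2000 96
150 2000 2000 150
168 2000 2000 150
262 2000 2000 150
262 2000 2000 262
431 2000 2000 431
431 2012 2012 431
431 2012 2012 431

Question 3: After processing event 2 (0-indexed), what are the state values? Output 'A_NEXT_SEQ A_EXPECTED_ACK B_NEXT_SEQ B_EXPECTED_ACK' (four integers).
After event 0: A_seq=96 A_ack=2000 B_seq=2000 B_ack=96
After event 1: A_seq=150 A_ack=2000 B_seq=2000 B_ack=150
After event 2: A_seq=168 A_ack=2000 B_seq=2000 B_ack=150

168 2000 2000 150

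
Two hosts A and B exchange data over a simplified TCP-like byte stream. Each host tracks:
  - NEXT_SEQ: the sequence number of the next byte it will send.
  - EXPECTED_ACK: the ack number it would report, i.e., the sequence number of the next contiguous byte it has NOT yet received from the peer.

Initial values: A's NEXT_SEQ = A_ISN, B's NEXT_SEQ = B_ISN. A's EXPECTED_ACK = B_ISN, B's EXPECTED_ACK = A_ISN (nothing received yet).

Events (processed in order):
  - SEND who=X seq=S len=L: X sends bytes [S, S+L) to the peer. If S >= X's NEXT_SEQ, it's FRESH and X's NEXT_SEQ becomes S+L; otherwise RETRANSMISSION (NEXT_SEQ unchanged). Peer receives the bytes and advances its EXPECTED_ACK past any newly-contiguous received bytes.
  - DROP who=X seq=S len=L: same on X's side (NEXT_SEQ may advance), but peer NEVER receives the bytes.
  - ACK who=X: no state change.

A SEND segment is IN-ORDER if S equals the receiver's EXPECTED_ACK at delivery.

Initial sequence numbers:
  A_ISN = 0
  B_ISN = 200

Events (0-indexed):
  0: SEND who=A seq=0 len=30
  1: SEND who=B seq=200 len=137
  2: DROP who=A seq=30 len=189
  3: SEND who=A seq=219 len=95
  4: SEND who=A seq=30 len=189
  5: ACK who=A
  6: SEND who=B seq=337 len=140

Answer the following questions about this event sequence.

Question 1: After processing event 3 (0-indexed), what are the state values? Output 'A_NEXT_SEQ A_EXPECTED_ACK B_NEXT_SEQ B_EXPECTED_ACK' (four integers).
After event 0: A_seq=30 A_ack=200 B_seq=200 B_ack=30
After event 1: A_seq=30 A_ack=337 B_seq=337 B_ack=30
After event 2: A_seq=219 A_ack=337 B_seq=337 B_ack=30
After event 3: A_seq=314 A_ack=337 B_seq=337 B_ack=30

314 337 337 30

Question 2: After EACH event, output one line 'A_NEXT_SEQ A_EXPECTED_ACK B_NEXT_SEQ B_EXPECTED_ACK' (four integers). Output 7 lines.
30 200 200 30
30 337 337 30
219 337 337 30
314 337 337 30
314 337 337 314
314 337 337 314
314 477 477 314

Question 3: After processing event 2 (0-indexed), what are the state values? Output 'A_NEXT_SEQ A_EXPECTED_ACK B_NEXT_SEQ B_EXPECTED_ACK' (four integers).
After event 0: A_seq=30 A_ack=200 B_seq=200 B_ack=30
After event 1: A_seq=30 A_ack=337 B_seq=337 B_ack=30
After event 2: A_seq=219 A_ack=337 B_seq=337 B_ack=30

219 337 337 30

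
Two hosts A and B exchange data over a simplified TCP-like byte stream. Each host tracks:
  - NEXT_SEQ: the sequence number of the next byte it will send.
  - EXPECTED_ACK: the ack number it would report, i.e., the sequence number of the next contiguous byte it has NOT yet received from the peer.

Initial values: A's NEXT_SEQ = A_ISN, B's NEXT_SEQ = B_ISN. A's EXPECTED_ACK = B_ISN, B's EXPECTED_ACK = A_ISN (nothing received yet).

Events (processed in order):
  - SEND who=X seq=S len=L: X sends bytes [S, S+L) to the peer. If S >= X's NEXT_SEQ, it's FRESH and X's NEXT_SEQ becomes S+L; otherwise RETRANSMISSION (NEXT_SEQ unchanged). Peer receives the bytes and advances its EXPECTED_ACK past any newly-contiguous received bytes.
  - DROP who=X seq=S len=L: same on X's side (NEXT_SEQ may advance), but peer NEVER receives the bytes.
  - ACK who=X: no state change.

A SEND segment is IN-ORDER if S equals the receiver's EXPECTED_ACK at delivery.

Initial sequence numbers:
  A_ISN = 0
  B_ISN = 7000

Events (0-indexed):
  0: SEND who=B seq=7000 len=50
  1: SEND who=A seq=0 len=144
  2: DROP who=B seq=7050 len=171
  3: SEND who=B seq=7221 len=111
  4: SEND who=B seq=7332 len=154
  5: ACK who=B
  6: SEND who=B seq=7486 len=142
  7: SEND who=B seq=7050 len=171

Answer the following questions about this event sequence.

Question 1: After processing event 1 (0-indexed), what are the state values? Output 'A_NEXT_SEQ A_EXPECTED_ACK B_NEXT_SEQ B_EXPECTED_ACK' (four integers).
After event 0: A_seq=0 A_ack=7050 B_seq=7050 B_ack=0
After event 1: A_seq=144 A_ack=7050 B_seq=7050 B_ack=144

144 7050 7050 144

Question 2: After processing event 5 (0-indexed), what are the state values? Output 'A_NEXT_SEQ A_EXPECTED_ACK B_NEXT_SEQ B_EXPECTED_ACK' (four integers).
After event 0: A_seq=0 A_ack=7050 B_seq=7050 B_ack=0
After event 1: A_seq=144 A_ack=7050 B_seq=7050 B_ack=144
After event 2: A_seq=144 A_ack=7050 B_seq=7221 B_ack=144
After event 3: A_seq=144 A_ack=7050 B_seq=7332 B_ack=144
After event 4: A_seq=144 A_ack=7050 B_seq=7486 B_ack=144
After event 5: A_seq=144 A_ack=7050 B_seq=7486 B_ack=144

144 7050 7486 144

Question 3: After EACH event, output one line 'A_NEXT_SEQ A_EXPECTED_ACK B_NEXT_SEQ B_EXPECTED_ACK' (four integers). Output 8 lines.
0 7050 7050 0
144 7050 7050 144
144 7050 7221 144
144 7050 7332 144
144 7050 7486 144
144 7050 7486 144
144 7050 7628 144
144 7628 7628 144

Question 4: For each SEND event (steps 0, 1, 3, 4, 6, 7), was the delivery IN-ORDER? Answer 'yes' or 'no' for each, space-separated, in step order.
Answer: yes yes no no no yes

Derivation:
Step 0: SEND seq=7000 -> in-order
Step 1: SEND seq=0 -> in-order
Step 3: SEND seq=7221 -> out-of-order
Step 4: SEND seq=7332 -> out-of-order
Step 6: SEND seq=7486 -> out-of-order
Step 7: SEND seq=7050 -> in-order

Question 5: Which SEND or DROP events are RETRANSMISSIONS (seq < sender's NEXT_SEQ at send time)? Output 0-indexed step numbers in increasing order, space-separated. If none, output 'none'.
Step 0: SEND seq=7000 -> fresh
Step 1: SEND seq=0 -> fresh
Step 2: DROP seq=7050 -> fresh
Step 3: SEND seq=7221 -> fresh
Step 4: SEND seq=7332 -> fresh
Step 6: SEND seq=7486 -> fresh
Step 7: SEND seq=7050 -> retransmit

Answer: 7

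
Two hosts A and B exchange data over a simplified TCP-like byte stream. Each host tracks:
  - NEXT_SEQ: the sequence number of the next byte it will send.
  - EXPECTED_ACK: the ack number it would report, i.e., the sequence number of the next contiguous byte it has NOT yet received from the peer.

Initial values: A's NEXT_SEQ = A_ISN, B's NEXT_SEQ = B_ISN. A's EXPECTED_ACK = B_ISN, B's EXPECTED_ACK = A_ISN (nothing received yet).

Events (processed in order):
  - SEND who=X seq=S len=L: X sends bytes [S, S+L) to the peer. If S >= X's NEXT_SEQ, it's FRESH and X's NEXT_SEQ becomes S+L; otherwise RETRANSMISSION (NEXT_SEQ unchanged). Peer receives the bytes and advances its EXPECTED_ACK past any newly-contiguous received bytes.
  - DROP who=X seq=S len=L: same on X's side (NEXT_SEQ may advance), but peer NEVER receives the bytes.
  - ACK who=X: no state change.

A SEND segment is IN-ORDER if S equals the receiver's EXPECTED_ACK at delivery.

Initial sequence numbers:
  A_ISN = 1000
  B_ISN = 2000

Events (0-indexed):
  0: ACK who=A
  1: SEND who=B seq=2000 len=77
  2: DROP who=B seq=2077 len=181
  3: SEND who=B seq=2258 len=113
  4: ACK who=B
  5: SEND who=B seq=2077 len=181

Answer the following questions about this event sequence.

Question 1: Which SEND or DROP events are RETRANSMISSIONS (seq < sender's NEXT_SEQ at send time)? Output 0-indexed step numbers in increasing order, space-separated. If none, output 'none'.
Step 1: SEND seq=2000 -> fresh
Step 2: DROP seq=2077 -> fresh
Step 3: SEND seq=2258 -> fresh
Step 5: SEND seq=2077 -> retransmit

Answer: 5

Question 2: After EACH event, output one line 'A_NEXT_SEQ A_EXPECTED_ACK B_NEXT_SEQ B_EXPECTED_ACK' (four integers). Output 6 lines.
1000 2000 2000 1000
1000 2077 2077 1000
1000 2077 2258 1000
1000 2077 2371 1000
1000 2077 2371 1000
1000 2371 2371 1000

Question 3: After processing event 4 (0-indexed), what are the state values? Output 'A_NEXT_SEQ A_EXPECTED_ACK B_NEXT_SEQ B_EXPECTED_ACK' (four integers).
After event 0: A_seq=1000 A_ack=2000 B_seq=2000 B_ack=1000
After event 1: A_seq=1000 A_ack=2077 B_seq=2077 B_ack=1000
After event 2: A_seq=1000 A_ack=2077 B_seq=2258 B_ack=1000
After event 3: A_seq=1000 A_ack=2077 B_seq=2371 B_ack=1000
After event 4: A_seq=1000 A_ack=2077 B_seq=2371 B_ack=1000

1000 2077 2371 1000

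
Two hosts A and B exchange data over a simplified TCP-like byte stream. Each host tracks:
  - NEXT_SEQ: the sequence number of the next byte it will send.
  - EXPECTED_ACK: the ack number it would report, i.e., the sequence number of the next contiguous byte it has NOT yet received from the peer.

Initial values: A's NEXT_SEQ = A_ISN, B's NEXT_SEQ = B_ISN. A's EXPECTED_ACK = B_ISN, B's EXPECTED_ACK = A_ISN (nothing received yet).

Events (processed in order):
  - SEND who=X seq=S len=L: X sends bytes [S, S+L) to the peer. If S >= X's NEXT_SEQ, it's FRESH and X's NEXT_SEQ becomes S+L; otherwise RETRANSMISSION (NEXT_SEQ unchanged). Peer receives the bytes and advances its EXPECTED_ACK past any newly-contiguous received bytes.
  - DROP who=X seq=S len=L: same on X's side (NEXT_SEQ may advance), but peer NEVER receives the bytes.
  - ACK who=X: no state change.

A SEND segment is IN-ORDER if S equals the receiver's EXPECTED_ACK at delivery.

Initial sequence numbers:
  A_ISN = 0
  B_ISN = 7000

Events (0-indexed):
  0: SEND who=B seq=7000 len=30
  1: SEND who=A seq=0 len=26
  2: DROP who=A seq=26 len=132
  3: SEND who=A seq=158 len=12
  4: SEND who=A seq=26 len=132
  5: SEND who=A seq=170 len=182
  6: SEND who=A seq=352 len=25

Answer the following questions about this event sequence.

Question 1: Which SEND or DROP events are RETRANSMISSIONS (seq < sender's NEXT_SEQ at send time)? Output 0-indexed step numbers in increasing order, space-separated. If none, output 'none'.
Answer: 4

Derivation:
Step 0: SEND seq=7000 -> fresh
Step 1: SEND seq=0 -> fresh
Step 2: DROP seq=26 -> fresh
Step 3: SEND seq=158 -> fresh
Step 4: SEND seq=26 -> retransmit
Step 5: SEND seq=170 -> fresh
Step 6: SEND seq=352 -> fresh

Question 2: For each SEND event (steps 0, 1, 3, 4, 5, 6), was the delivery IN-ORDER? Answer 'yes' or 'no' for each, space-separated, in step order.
Answer: yes yes no yes yes yes

Derivation:
Step 0: SEND seq=7000 -> in-order
Step 1: SEND seq=0 -> in-order
Step 3: SEND seq=158 -> out-of-order
Step 4: SEND seq=26 -> in-order
Step 5: SEND seq=170 -> in-order
Step 6: SEND seq=352 -> in-order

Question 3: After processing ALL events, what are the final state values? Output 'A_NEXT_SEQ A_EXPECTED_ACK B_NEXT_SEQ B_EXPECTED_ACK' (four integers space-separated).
Answer: 377 7030 7030 377

Derivation:
After event 0: A_seq=0 A_ack=7030 B_seq=7030 B_ack=0
After event 1: A_seq=26 A_ack=7030 B_seq=7030 B_ack=26
After event 2: A_seq=158 A_ack=7030 B_seq=7030 B_ack=26
After event 3: A_seq=170 A_ack=7030 B_seq=7030 B_ack=26
After event 4: A_seq=170 A_ack=7030 B_seq=7030 B_ack=170
After event 5: A_seq=352 A_ack=7030 B_seq=7030 B_ack=352
After event 6: A_seq=377 A_ack=7030 B_seq=7030 B_ack=377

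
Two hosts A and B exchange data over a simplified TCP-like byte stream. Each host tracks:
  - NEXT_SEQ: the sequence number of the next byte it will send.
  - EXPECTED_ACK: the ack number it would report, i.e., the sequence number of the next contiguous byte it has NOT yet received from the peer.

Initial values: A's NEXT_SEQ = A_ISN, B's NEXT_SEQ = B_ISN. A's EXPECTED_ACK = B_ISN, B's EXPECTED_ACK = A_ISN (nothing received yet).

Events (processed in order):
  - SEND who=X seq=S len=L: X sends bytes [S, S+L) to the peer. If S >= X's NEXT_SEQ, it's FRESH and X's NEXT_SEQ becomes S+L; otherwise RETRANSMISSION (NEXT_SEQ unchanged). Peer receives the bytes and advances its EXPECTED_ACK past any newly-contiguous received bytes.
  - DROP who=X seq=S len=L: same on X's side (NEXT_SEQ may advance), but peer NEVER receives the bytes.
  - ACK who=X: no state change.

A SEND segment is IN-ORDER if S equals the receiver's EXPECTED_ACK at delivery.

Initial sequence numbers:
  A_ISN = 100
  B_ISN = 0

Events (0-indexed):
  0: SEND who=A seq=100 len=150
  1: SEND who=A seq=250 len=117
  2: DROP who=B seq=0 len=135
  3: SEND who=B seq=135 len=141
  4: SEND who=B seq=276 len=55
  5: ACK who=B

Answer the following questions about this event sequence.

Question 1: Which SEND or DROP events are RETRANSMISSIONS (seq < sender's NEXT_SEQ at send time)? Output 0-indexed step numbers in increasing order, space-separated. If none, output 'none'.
Answer: none

Derivation:
Step 0: SEND seq=100 -> fresh
Step 1: SEND seq=250 -> fresh
Step 2: DROP seq=0 -> fresh
Step 3: SEND seq=135 -> fresh
Step 4: SEND seq=276 -> fresh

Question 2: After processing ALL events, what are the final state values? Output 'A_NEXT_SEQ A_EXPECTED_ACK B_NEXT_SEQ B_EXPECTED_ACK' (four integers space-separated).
Answer: 367 0 331 367

Derivation:
After event 0: A_seq=250 A_ack=0 B_seq=0 B_ack=250
After event 1: A_seq=367 A_ack=0 B_seq=0 B_ack=367
After event 2: A_seq=367 A_ack=0 B_seq=135 B_ack=367
After event 3: A_seq=367 A_ack=0 B_seq=276 B_ack=367
After event 4: A_seq=367 A_ack=0 B_seq=331 B_ack=367
After event 5: A_seq=367 A_ack=0 B_seq=331 B_ack=367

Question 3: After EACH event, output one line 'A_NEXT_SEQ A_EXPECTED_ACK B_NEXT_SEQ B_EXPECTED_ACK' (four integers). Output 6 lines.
250 0 0 250
367 0 0 367
367 0 135 367
367 0 276 367
367 0 331 367
367 0 331 367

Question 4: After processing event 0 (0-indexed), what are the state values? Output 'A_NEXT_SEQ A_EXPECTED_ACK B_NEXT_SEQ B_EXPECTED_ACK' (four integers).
After event 0: A_seq=250 A_ack=0 B_seq=0 B_ack=250

250 0 0 250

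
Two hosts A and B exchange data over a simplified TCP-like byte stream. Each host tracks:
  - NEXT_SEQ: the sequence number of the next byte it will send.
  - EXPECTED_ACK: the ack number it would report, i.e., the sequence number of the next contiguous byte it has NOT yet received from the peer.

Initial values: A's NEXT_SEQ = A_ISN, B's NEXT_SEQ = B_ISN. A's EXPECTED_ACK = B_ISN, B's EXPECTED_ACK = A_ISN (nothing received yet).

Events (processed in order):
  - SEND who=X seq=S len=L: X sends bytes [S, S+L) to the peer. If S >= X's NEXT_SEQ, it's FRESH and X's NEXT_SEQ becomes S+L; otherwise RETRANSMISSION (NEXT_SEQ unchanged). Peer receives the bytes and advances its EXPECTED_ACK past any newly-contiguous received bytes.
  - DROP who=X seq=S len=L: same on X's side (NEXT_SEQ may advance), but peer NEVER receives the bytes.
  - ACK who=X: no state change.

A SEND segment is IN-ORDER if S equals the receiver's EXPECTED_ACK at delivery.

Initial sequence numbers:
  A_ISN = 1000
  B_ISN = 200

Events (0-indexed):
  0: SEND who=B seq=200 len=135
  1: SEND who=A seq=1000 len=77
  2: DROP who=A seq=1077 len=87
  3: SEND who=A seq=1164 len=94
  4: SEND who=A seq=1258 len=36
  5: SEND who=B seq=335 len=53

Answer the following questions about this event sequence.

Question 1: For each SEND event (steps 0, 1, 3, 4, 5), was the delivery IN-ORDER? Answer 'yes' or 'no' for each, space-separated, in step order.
Answer: yes yes no no yes

Derivation:
Step 0: SEND seq=200 -> in-order
Step 1: SEND seq=1000 -> in-order
Step 3: SEND seq=1164 -> out-of-order
Step 4: SEND seq=1258 -> out-of-order
Step 5: SEND seq=335 -> in-order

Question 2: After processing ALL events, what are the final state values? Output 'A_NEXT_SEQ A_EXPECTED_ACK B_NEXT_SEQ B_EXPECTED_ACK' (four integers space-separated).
Answer: 1294 388 388 1077

Derivation:
After event 0: A_seq=1000 A_ack=335 B_seq=335 B_ack=1000
After event 1: A_seq=1077 A_ack=335 B_seq=335 B_ack=1077
After event 2: A_seq=1164 A_ack=335 B_seq=335 B_ack=1077
After event 3: A_seq=1258 A_ack=335 B_seq=335 B_ack=1077
After event 4: A_seq=1294 A_ack=335 B_seq=335 B_ack=1077
After event 5: A_seq=1294 A_ack=388 B_seq=388 B_ack=1077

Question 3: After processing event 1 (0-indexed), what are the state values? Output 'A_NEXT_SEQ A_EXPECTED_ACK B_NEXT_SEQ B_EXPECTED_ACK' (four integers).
After event 0: A_seq=1000 A_ack=335 B_seq=335 B_ack=1000
After event 1: A_seq=1077 A_ack=335 B_seq=335 B_ack=1077

1077 335 335 1077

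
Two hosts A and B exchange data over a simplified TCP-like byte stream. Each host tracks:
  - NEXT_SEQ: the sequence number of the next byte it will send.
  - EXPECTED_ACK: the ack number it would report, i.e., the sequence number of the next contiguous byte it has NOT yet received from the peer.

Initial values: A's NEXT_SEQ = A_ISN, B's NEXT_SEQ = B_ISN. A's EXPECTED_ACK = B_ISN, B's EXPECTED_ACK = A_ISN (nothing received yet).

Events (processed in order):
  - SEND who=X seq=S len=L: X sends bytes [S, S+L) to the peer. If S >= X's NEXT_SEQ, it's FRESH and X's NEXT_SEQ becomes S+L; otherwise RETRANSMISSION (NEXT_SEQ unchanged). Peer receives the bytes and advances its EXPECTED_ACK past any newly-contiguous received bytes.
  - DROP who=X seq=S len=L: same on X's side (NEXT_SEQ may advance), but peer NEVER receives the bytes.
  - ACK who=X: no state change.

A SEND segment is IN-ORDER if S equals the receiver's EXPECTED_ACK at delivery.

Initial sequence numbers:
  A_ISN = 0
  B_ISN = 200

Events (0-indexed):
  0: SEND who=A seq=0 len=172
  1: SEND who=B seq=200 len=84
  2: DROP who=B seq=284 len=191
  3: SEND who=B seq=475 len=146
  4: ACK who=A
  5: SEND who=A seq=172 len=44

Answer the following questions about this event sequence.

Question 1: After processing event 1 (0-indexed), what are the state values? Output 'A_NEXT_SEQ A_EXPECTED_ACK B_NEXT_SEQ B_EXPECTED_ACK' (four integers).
After event 0: A_seq=172 A_ack=200 B_seq=200 B_ack=172
After event 1: A_seq=172 A_ack=284 B_seq=284 B_ack=172

172 284 284 172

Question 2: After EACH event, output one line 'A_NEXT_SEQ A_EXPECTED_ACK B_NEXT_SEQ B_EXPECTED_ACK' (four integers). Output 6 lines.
172 200 200 172
172 284 284 172
172 284 475 172
172 284 621 172
172 284 621 172
216 284 621 216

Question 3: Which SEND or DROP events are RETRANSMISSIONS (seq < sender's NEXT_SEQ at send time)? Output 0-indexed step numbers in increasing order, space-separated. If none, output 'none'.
Step 0: SEND seq=0 -> fresh
Step 1: SEND seq=200 -> fresh
Step 2: DROP seq=284 -> fresh
Step 3: SEND seq=475 -> fresh
Step 5: SEND seq=172 -> fresh

Answer: none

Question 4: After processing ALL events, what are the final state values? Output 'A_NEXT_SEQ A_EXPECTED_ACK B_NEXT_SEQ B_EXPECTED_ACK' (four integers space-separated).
After event 0: A_seq=172 A_ack=200 B_seq=200 B_ack=172
After event 1: A_seq=172 A_ack=284 B_seq=284 B_ack=172
After event 2: A_seq=172 A_ack=284 B_seq=475 B_ack=172
After event 3: A_seq=172 A_ack=284 B_seq=621 B_ack=172
After event 4: A_seq=172 A_ack=284 B_seq=621 B_ack=172
After event 5: A_seq=216 A_ack=284 B_seq=621 B_ack=216

Answer: 216 284 621 216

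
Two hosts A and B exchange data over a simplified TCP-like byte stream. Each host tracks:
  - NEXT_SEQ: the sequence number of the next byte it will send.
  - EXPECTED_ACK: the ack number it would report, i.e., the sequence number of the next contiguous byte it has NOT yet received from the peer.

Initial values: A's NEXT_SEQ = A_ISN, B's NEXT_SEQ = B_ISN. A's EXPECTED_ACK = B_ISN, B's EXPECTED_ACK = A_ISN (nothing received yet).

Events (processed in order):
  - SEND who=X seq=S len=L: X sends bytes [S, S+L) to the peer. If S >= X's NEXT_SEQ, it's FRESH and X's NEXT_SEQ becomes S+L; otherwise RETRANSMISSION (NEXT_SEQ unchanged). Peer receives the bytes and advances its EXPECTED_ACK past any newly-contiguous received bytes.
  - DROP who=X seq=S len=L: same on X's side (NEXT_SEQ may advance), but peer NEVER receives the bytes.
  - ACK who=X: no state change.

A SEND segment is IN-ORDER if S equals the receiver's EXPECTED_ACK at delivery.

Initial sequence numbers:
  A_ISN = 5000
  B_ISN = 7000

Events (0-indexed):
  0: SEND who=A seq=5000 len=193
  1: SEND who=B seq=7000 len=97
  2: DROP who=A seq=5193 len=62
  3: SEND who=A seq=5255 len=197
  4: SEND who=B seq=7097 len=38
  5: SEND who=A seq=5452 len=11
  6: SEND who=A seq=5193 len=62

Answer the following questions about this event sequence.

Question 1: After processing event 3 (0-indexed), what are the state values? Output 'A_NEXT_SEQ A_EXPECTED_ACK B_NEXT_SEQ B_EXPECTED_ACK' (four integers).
After event 0: A_seq=5193 A_ack=7000 B_seq=7000 B_ack=5193
After event 1: A_seq=5193 A_ack=7097 B_seq=7097 B_ack=5193
After event 2: A_seq=5255 A_ack=7097 B_seq=7097 B_ack=5193
After event 3: A_seq=5452 A_ack=7097 B_seq=7097 B_ack=5193

5452 7097 7097 5193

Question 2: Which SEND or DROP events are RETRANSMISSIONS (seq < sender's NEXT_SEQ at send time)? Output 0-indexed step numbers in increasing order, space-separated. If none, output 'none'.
Step 0: SEND seq=5000 -> fresh
Step 1: SEND seq=7000 -> fresh
Step 2: DROP seq=5193 -> fresh
Step 3: SEND seq=5255 -> fresh
Step 4: SEND seq=7097 -> fresh
Step 5: SEND seq=5452 -> fresh
Step 6: SEND seq=5193 -> retransmit

Answer: 6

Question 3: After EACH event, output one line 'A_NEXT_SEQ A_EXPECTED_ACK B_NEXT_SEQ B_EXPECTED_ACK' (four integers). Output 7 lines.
5193 7000 7000 5193
5193 7097 7097 5193
5255 7097 7097 5193
5452 7097 7097 5193
5452 7135 7135 5193
5463 7135 7135 5193
5463 7135 7135 5463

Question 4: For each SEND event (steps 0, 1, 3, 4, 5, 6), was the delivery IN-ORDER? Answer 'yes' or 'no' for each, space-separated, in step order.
Answer: yes yes no yes no yes

Derivation:
Step 0: SEND seq=5000 -> in-order
Step 1: SEND seq=7000 -> in-order
Step 3: SEND seq=5255 -> out-of-order
Step 4: SEND seq=7097 -> in-order
Step 5: SEND seq=5452 -> out-of-order
Step 6: SEND seq=5193 -> in-order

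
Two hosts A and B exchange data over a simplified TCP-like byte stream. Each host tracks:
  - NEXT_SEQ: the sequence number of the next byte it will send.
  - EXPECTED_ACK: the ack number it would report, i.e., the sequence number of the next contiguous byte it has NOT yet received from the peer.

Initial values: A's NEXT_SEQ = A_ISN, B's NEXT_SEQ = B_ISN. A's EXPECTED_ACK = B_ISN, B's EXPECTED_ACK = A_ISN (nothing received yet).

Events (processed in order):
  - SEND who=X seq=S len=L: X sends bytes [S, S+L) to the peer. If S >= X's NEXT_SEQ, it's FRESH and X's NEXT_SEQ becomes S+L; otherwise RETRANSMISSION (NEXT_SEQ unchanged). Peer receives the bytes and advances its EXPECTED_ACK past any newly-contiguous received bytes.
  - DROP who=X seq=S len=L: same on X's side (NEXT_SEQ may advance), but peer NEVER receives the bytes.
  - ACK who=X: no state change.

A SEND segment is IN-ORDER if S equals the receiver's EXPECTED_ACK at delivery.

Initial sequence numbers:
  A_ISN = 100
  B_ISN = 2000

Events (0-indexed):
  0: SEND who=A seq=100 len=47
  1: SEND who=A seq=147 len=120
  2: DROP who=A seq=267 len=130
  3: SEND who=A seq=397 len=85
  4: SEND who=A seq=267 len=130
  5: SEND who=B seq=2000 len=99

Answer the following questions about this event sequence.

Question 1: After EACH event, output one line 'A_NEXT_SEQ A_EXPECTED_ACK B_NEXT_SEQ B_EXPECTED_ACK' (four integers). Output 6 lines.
147 2000 2000 147
267 2000 2000 267
397 2000 2000 267
482 2000 2000 267
482 2000 2000 482
482 2099 2099 482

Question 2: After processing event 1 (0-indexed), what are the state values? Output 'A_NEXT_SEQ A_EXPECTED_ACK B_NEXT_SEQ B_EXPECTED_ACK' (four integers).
After event 0: A_seq=147 A_ack=2000 B_seq=2000 B_ack=147
After event 1: A_seq=267 A_ack=2000 B_seq=2000 B_ack=267

267 2000 2000 267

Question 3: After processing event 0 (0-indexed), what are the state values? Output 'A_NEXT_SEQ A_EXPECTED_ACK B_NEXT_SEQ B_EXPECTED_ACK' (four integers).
After event 0: A_seq=147 A_ack=2000 B_seq=2000 B_ack=147

147 2000 2000 147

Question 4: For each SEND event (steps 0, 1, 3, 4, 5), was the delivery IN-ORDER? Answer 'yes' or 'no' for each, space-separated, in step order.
Answer: yes yes no yes yes

Derivation:
Step 0: SEND seq=100 -> in-order
Step 1: SEND seq=147 -> in-order
Step 3: SEND seq=397 -> out-of-order
Step 4: SEND seq=267 -> in-order
Step 5: SEND seq=2000 -> in-order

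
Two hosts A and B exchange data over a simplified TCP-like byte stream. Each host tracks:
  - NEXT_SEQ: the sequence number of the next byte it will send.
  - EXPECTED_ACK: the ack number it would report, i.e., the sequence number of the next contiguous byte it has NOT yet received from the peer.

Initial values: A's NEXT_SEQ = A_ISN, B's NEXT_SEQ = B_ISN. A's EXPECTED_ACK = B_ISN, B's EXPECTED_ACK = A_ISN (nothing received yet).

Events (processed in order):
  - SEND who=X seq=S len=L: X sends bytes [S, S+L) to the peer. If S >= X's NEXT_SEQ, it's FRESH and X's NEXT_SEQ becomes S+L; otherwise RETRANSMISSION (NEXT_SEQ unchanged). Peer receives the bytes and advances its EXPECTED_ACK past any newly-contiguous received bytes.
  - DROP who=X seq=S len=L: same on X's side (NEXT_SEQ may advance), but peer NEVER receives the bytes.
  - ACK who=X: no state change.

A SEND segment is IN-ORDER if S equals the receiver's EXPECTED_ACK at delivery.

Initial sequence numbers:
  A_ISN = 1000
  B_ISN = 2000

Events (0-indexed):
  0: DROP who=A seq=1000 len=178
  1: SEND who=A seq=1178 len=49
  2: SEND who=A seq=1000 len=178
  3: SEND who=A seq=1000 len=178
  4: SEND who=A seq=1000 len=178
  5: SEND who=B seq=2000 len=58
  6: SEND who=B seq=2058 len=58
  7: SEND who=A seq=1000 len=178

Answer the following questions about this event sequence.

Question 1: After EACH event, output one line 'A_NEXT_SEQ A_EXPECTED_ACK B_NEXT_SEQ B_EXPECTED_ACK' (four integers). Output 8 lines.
1178 2000 2000 1000
1227 2000 2000 1000
1227 2000 2000 1227
1227 2000 2000 1227
1227 2000 2000 1227
1227 2058 2058 1227
1227 2116 2116 1227
1227 2116 2116 1227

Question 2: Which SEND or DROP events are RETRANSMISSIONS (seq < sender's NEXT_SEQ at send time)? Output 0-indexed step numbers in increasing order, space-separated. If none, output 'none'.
Step 0: DROP seq=1000 -> fresh
Step 1: SEND seq=1178 -> fresh
Step 2: SEND seq=1000 -> retransmit
Step 3: SEND seq=1000 -> retransmit
Step 4: SEND seq=1000 -> retransmit
Step 5: SEND seq=2000 -> fresh
Step 6: SEND seq=2058 -> fresh
Step 7: SEND seq=1000 -> retransmit

Answer: 2 3 4 7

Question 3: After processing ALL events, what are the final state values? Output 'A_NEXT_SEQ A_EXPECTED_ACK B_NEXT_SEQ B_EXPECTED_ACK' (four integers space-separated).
Answer: 1227 2116 2116 1227

Derivation:
After event 0: A_seq=1178 A_ack=2000 B_seq=2000 B_ack=1000
After event 1: A_seq=1227 A_ack=2000 B_seq=2000 B_ack=1000
After event 2: A_seq=1227 A_ack=2000 B_seq=2000 B_ack=1227
After event 3: A_seq=1227 A_ack=2000 B_seq=2000 B_ack=1227
After event 4: A_seq=1227 A_ack=2000 B_seq=2000 B_ack=1227
After event 5: A_seq=1227 A_ack=2058 B_seq=2058 B_ack=1227
After event 6: A_seq=1227 A_ack=2116 B_seq=2116 B_ack=1227
After event 7: A_seq=1227 A_ack=2116 B_seq=2116 B_ack=1227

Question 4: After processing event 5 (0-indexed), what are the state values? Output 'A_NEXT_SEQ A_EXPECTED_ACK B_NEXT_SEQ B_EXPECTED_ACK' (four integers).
After event 0: A_seq=1178 A_ack=2000 B_seq=2000 B_ack=1000
After event 1: A_seq=1227 A_ack=2000 B_seq=2000 B_ack=1000
After event 2: A_seq=1227 A_ack=2000 B_seq=2000 B_ack=1227
After event 3: A_seq=1227 A_ack=2000 B_seq=2000 B_ack=1227
After event 4: A_seq=1227 A_ack=2000 B_seq=2000 B_ack=1227
After event 5: A_seq=1227 A_ack=2058 B_seq=2058 B_ack=1227

1227 2058 2058 1227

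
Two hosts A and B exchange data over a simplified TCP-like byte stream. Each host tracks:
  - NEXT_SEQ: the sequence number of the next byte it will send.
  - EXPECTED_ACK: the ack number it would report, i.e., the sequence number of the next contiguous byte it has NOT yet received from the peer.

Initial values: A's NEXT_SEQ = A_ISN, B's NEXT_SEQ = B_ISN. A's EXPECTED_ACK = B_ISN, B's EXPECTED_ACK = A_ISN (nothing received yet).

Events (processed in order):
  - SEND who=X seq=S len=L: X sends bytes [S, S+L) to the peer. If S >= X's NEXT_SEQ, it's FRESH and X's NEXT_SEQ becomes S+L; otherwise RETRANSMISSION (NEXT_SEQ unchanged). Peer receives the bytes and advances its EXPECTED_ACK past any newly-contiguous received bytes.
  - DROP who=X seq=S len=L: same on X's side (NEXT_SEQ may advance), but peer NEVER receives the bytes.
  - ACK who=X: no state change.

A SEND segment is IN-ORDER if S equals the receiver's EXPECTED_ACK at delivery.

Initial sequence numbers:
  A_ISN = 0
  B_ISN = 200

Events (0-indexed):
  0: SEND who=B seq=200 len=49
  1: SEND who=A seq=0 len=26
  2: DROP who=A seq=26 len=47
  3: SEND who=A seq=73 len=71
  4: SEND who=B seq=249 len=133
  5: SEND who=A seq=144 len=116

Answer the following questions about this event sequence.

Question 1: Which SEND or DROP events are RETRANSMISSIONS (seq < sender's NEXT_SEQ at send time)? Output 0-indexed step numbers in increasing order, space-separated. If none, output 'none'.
Answer: none

Derivation:
Step 0: SEND seq=200 -> fresh
Step 1: SEND seq=0 -> fresh
Step 2: DROP seq=26 -> fresh
Step 3: SEND seq=73 -> fresh
Step 4: SEND seq=249 -> fresh
Step 5: SEND seq=144 -> fresh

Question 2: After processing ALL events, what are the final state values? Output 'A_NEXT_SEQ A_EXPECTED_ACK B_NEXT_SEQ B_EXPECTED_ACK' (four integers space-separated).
Answer: 260 382 382 26

Derivation:
After event 0: A_seq=0 A_ack=249 B_seq=249 B_ack=0
After event 1: A_seq=26 A_ack=249 B_seq=249 B_ack=26
After event 2: A_seq=73 A_ack=249 B_seq=249 B_ack=26
After event 3: A_seq=144 A_ack=249 B_seq=249 B_ack=26
After event 4: A_seq=144 A_ack=382 B_seq=382 B_ack=26
After event 5: A_seq=260 A_ack=382 B_seq=382 B_ack=26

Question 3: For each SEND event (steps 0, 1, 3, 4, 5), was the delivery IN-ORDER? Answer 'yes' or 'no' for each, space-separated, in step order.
Step 0: SEND seq=200 -> in-order
Step 1: SEND seq=0 -> in-order
Step 3: SEND seq=73 -> out-of-order
Step 4: SEND seq=249 -> in-order
Step 5: SEND seq=144 -> out-of-order

Answer: yes yes no yes no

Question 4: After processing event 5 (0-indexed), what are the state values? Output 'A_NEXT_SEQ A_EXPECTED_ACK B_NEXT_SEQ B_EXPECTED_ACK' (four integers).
After event 0: A_seq=0 A_ack=249 B_seq=249 B_ack=0
After event 1: A_seq=26 A_ack=249 B_seq=249 B_ack=26
After event 2: A_seq=73 A_ack=249 B_seq=249 B_ack=26
After event 3: A_seq=144 A_ack=249 B_seq=249 B_ack=26
After event 4: A_seq=144 A_ack=382 B_seq=382 B_ack=26
After event 5: A_seq=260 A_ack=382 B_seq=382 B_ack=26

260 382 382 26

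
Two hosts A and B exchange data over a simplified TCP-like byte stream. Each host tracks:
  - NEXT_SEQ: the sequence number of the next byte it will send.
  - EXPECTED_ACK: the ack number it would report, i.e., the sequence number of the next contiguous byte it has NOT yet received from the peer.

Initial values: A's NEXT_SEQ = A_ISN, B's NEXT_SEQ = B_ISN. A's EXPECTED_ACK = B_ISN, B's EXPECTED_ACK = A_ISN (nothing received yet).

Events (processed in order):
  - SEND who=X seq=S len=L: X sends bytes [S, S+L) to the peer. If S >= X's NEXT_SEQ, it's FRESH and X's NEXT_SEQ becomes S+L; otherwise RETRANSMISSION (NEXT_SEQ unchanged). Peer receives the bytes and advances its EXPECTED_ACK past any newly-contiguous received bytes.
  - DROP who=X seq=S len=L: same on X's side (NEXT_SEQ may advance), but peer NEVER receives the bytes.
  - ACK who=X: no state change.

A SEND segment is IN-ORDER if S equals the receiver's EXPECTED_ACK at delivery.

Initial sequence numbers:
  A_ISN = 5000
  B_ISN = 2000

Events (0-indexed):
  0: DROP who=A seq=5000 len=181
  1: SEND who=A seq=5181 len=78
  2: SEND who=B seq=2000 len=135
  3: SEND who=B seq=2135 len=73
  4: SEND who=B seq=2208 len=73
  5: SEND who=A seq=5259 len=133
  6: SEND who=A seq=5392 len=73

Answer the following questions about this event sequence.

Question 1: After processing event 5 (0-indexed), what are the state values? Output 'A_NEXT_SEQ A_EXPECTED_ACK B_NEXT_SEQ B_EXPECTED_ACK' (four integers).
After event 0: A_seq=5181 A_ack=2000 B_seq=2000 B_ack=5000
After event 1: A_seq=5259 A_ack=2000 B_seq=2000 B_ack=5000
After event 2: A_seq=5259 A_ack=2135 B_seq=2135 B_ack=5000
After event 3: A_seq=5259 A_ack=2208 B_seq=2208 B_ack=5000
After event 4: A_seq=5259 A_ack=2281 B_seq=2281 B_ack=5000
After event 5: A_seq=5392 A_ack=2281 B_seq=2281 B_ack=5000

5392 2281 2281 5000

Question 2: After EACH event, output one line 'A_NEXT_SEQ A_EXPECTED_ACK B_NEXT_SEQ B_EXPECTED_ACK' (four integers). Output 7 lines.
5181 2000 2000 5000
5259 2000 2000 5000
5259 2135 2135 5000
5259 2208 2208 5000
5259 2281 2281 5000
5392 2281 2281 5000
5465 2281 2281 5000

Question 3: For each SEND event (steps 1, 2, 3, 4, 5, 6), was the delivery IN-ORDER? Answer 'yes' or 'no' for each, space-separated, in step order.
Step 1: SEND seq=5181 -> out-of-order
Step 2: SEND seq=2000 -> in-order
Step 3: SEND seq=2135 -> in-order
Step 4: SEND seq=2208 -> in-order
Step 5: SEND seq=5259 -> out-of-order
Step 6: SEND seq=5392 -> out-of-order

Answer: no yes yes yes no no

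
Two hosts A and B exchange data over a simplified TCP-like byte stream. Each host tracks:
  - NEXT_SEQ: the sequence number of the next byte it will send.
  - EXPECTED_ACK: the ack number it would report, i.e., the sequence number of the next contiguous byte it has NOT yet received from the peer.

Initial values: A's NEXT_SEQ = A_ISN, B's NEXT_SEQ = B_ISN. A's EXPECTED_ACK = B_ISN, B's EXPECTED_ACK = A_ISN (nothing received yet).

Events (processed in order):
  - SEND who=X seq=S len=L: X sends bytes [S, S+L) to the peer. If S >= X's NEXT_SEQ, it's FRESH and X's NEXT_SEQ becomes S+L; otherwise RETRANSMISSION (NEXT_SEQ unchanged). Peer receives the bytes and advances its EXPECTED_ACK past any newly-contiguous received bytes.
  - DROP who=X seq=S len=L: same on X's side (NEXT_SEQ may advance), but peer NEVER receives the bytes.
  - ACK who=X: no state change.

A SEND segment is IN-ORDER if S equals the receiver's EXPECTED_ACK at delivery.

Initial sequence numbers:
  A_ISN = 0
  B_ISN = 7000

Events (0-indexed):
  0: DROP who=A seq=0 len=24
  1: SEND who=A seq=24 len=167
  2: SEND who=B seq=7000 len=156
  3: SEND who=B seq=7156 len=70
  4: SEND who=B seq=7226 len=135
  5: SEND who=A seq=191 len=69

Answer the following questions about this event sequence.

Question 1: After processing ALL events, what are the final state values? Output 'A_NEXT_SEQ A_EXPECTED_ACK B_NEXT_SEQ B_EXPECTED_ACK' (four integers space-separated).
Answer: 260 7361 7361 0

Derivation:
After event 0: A_seq=24 A_ack=7000 B_seq=7000 B_ack=0
After event 1: A_seq=191 A_ack=7000 B_seq=7000 B_ack=0
After event 2: A_seq=191 A_ack=7156 B_seq=7156 B_ack=0
After event 3: A_seq=191 A_ack=7226 B_seq=7226 B_ack=0
After event 4: A_seq=191 A_ack=7361 B_seq=7361 B_ack=0
After event 5: A_seq=260 A_ack=7361 B_seq=7361 B_ack=0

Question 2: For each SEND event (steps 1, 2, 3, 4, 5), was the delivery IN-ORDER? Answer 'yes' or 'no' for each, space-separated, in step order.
Step 1: SEND seq=24 -> out-of-order
Step 2: SEND seq=7000 -> in-order
Step 3: SEND seq=7156 -> in-order
Step 4: SEND seq=7226 -> in-order
Step 5: SEND seq=191 -> out-of-order

Answer: no yes yes yes no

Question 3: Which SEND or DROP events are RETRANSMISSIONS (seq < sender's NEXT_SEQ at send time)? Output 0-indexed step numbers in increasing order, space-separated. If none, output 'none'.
Answer: none

Derivation:
Step 0: DROP seq=0 -> fresh
Step 1: SEND seq=24 -> fresh
Step 2: SEND seq=7000 -> fresh
Step 3: SEND seq=7156 -> fresh
Step 4: SEND seq=7226 -> fresh
Step 5: SEND seq=191 -> fresh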